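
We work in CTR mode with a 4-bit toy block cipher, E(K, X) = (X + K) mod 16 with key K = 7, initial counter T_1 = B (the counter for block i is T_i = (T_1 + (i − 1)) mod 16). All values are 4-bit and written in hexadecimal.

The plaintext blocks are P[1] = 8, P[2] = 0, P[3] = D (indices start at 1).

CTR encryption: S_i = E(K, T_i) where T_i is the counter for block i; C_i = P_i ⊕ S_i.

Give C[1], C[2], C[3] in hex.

C[1] = A, C[2] = 3, C[3] = 9

C[1]: T = B, S = E(K, T) = 2; 8 ⊕ 2 = A.
C[2]: T = C, S = E(K, T) = 3; 0 ⊕ 3 = 3.
C[3]: T = D, S = E(K, T) = 4; D ⊕ 4 = 9.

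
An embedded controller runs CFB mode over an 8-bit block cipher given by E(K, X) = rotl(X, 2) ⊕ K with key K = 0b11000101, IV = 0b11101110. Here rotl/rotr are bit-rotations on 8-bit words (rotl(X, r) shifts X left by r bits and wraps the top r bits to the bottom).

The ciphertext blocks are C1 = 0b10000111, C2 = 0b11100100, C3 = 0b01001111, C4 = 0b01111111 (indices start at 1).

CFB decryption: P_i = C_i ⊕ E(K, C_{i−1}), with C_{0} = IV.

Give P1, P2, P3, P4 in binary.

P1 = 0b11111001, P2 = 0b00111111, P3 = 0b00011001, P4 = 0b10000111

P1: E(K, 0b11101110) = 0b01111110; 0b10000111 ⊕ 0b01111110 = 0b11111001.
P2: E(K, 0b10000111) = 0b11011011; 0b11100100 ⊕ 0b11011011 = 0b00111111.
P3: E(K, 0b11100100) = 0b01010110; 0b01001111 ⊕ 0b01010110 = 0b00011001.
P4: E(K, 0b01001111) = 0b11111000; 0b01111111 ⊕ 0b11111000 = 0b10000111.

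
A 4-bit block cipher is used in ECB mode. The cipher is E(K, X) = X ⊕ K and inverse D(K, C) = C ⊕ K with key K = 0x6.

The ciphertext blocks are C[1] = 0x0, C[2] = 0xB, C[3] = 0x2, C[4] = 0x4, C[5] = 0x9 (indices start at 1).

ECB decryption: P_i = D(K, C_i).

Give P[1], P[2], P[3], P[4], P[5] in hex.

P[1] = 0x6, P[2] = 0xD, P[3] = 0x4, P[4] = 0x2, P[5] = 0xF

P[1]: D(K, 0x0) = 0x6.
P[2]: D(K, 0xB) = 0xD.
P[3]: D(K, 0x2) = 0x4.
P[4]: D(K, 0x4) = 0x2.
P[5]: D(K, 0x9) = 0xF.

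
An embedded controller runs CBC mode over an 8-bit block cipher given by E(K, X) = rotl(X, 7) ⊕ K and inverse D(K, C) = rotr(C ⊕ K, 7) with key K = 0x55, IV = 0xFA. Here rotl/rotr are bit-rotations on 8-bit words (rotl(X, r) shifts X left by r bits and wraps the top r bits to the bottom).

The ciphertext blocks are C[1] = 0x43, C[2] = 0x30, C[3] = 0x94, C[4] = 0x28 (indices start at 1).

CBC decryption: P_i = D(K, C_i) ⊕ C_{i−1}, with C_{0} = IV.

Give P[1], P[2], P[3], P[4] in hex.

P[1] = 0xD6, P[2] = 0x89, P[3] = 0xB3, P[4] = 0x6E

P[1]: D(K, 0x43) = 0x2C; 0x2C ⊕ 0xFA = 0xD6.
P[2]: D(K, 0x30) = 0xCA; 0xCA ⊕ 0x43 = 0x89.
P[3]: D(K, 0x94) = 0x83; 0x83 ⊕ 0x30 = 0xB3.
P[4]: D(K, 0x28) = 0xFA; 0xFA ⊕ 0x94 = 0x6E.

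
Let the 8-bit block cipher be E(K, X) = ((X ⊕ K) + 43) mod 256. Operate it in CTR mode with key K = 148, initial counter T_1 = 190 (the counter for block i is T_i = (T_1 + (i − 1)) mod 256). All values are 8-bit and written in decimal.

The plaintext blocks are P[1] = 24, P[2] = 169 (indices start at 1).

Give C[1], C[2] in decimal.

C[1] = 77, C[2] = 255

CTR encryption: S_i = E(K, T_i) where T_i is the counter for block i; C_i = P_i ⊕ S_i.
C[1]: T = 190, S = E(K, T) = 85; 24 ⊕ 85 = 77.
C[2]: T = 191, S = E(K, T) = 86; 169 ⊕ 86 = 255.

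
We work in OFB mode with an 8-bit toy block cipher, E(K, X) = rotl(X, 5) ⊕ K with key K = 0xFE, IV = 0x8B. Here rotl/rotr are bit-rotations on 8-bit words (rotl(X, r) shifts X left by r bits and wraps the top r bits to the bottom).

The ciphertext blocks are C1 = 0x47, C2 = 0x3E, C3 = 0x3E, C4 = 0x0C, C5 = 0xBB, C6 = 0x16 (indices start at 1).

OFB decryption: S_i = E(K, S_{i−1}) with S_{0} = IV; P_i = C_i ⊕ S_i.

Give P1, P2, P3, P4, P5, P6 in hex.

P1: S = E(K, 0x8B) = 0x8F; 0x47 ⊕ 0x8F = 0xC8.
P2: S = E(K, 0x8F) = 0x0F; 0x3E ⊕ 0x0F = 0x31.
P3: S = E(K, 0x0F) = 0x1F; 0x3E ⊕ 0x1F = 0x21.
P4: S = E(K, 0x1F) = 0x1D; 0x0C ⊕ 0x1D = 0x11.
P5: S = E(K, 0x1D) = 0x5D; 0xBB ⊕ 0x5D = 0xE6.
P6: S = E(K, 0x5D) = 0x55; 0x16 ⊕ 0x55 = 0x43.

P1 = 0xC8, P2 = 0x31, P3 = 0x21, P4 = 0x11, P5 = 0xE6, P6 = 0x43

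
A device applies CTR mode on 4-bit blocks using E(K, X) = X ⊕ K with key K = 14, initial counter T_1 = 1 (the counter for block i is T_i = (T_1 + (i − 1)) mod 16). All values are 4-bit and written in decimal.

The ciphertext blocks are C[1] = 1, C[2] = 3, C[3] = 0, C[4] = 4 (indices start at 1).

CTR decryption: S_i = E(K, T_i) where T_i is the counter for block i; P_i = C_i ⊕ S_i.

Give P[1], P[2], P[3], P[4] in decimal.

P[1] = 14, P[2] = 15, P[3] = 13, P[4] = 14

P[1]: T = 1, S = E(K, T) = 15; 1 ⊕ 15 = 14.
P[2]: T = 2, S = E(K, T) = 12; 3 ⊕ 12 = 15.
P[3]: T = 3, S = E(K, T) = 13; 0 ⊕ 13 = 13.
P[4]: T = 4, S = E(K, T) = 10; 4 ⊕ 10 = 14.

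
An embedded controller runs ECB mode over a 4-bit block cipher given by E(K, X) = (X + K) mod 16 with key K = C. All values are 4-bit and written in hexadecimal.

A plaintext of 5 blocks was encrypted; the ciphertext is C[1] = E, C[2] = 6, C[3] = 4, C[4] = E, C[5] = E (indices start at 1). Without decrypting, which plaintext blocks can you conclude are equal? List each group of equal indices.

ECB encrypts each block independently with the same key, so equal ciphertext blocks imply equal plaintext blocks.
C[1] = C[4] = C[5] = E, so P[1] = P[4] = P[5].

P[1] = P[4] = P[5]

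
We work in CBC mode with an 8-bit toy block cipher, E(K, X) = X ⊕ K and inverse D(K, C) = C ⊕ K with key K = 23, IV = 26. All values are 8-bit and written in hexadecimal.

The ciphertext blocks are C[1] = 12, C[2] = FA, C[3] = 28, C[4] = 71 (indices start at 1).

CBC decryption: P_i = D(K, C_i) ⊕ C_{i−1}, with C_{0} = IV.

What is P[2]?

P[2]: D(K, FA) = D9; D9 ⊕ 12 = CB.

P[2] = CB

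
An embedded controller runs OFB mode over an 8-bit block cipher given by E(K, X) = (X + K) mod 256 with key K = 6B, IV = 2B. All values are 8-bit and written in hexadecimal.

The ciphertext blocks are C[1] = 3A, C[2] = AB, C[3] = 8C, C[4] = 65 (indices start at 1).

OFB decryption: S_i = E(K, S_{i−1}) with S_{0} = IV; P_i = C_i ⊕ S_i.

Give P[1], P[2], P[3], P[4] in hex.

P[1]: S = E(K, 2B) = 96; 3A ⊕ 96 = AC.
P[2]: S = E(K, 96) = 01; AB ⊕ 01 = AA.
P[3]: S = E(K, 01) = 6C; 8C ⊕ 6C = E0.
P[4]: S = E(K, 6C) = D7; 65 ⊕ D7 = B2.

P[1] = AC, P[2] = AA, P[3] = E0, P[4] = B2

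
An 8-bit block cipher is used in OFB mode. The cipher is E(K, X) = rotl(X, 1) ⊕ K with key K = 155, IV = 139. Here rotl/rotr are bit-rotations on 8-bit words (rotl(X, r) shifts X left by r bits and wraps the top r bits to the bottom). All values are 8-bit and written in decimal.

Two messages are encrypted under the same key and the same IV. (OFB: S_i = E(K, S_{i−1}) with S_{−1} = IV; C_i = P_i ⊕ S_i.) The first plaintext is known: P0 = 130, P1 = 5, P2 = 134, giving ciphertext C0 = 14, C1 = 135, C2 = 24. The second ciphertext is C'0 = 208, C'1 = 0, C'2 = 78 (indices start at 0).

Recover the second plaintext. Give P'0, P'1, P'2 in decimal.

In OFB with a reused IV, both messages share the same keystream S_i, so C_i ⊕ C'_i = P_i ⊕ P'_i and thus P'_i = P_i ⊕ C_i ⊕ C'_i.
P'0: 130 ⊕ 14 ⊕ 208 = 92.
P'1: 5 ⊕ 135 ⊕ 0 = 130.
P'2: 134 ⊕ 24 ⊕ 78 = 208.

P'0 = 92, P'1 = 130, P'2 = 208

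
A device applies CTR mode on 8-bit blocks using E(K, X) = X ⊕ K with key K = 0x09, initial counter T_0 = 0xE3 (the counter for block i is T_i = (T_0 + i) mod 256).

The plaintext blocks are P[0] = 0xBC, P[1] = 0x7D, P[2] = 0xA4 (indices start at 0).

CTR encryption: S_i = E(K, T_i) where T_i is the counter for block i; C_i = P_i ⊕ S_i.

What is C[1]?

C[0]: T = 0xE3, S = E(K, T) = 0xEA; 0xBC ⊕ 0xEA = 0x56.
C[1]: T = 0xE4, S = E(K, T) = 0xED; 0x7D ⊕ 0xED = 0x90.

C[1] = 0x90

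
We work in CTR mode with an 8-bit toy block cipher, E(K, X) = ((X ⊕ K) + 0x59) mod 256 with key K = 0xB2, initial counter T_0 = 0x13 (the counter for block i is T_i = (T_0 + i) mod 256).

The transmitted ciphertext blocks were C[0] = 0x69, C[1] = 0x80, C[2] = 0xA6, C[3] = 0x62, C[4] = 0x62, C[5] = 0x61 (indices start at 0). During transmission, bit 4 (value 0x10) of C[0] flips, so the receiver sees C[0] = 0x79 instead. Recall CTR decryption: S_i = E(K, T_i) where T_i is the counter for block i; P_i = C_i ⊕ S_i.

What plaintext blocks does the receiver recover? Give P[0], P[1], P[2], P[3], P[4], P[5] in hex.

P[0] = 0x83, P[1] = 0x7F, P[2] = 0xA6, P[3] = 0x9F, P[4] = 0x9C, P[5] = 0x62

Only C[0] changed, to 0x79. In CTR, a change in C_i flips the same bit in P_i only; the keystream is unaffected. Decrypting the received ciphertext:
P[0]: T = 0x13, S = E(K, T) = 0xFA; 0x79 ⊕ 0xFA = 0x83.
P[1]: T = 0x14, S = E(K, T) = 0xFF; 0x80 ⊕ 0xFF = 0x7F.
P[2]: T = 0x15, S = E(K, T) = 0x00; 0xA6 ⊕ 0x00 = 0xA6.
P[3]: T = 0x16, S = E(K, T) = 0xFD; 0x62 ⊕ 0xFD = 0x9F.
P[4]: T = 0x17, S = E(K, T) = 0xFE; 0x62 ⊕ 0xFE = 0x9C.
P[5]: T = 0x18, S = E(K, T) = 0x03; 0x61 ⊕ 0x03 = 0x62.
Blocks that differ from the original plaintext: P[0].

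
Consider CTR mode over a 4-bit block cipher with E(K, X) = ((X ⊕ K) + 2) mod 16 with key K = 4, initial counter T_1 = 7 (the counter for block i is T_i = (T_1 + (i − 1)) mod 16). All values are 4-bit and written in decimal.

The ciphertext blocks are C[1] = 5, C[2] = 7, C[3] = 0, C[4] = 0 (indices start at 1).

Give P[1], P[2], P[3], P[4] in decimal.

P[1] = 0, P[2] = 9, P[3] = 15, P[4] = 0

CTR decryption: S_i = E(K, T_i) where T_i is the counter for block i; P_i = C_i ⊕ S_i.
P[1]: T = 7, S = E(K, T) = 5; 5 ⊕ 5 = 0.
P[2]: T = 8, S = E(K, T) = 14; 7 ⊕ 14 = 9.
P[3]: T = 9, S = E(K, T) = 15; 0 ⊕ 15 = 15.
P[4]: T = 10, S = E(K, T) = 0; 0 ⊕ 0 = 0.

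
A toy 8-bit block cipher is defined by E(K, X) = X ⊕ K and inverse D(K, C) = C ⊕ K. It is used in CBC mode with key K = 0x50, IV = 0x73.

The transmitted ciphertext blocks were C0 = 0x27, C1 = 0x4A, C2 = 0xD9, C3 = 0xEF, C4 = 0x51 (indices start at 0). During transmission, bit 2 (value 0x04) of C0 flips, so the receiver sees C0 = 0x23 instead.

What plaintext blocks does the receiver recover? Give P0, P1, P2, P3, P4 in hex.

P0 = 0x00, P1 = 0x39, P2 = 0xC3, P3 = 0x66, P4 = 0xEE

CBC decryption: P_i = D(K, C_i) ⊕ C_{i−1}, with C_{−1} = IV.
Only C0 changed, to 0x23. In CBC, a change in C_i garbles P_i and flips the same bit in P_{i+1}. Decrypting the received ciphertext:
P0: D(K, 0x23) = 0x73; 0x73 ⊕ 0x73 = 0x00.
P1: D(K, 0x4A) = 0x1A; 0x1A ⊕ 0x23 = 0x39.
P2: D(K, 0xD9) = 0x89; 0x89 ⊕ 0x4A = 0xC3.
P3: D(K, 0xEF) = 0xBF; 0xBF ⊕ 0xD9 = 0x66.
P4: D(K, 0x51) = 0x01; 0x01 ⊕ 0xEF = 0xEE.
Blocks that differ from the original plaintext: P0, P1.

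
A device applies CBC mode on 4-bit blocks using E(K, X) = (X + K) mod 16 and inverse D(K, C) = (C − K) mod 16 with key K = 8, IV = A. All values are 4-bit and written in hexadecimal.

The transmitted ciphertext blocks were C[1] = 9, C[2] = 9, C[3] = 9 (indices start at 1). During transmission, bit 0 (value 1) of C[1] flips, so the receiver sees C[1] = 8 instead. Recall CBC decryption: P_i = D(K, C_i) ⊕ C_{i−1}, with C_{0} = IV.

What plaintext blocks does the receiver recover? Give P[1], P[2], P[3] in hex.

P[1] = A, P[2] = 9, P[3] = 8

Only C[1] changed, to 8. In CBC, a change in C_i garbles P_i and flips the same bit in P_{i+1}. Decrypting the received ciphertext:
P[1]: D(K, 8) = 0; 0 ⊕ A = A.
P[2]: D(K, 9) = 1; 1 ⊕ 8 = 9.
P[3]: D(K, 9) = 1; 1 ⊕ 9 = 8.
Blocks that differ from the original plaintext: P[1], P[2].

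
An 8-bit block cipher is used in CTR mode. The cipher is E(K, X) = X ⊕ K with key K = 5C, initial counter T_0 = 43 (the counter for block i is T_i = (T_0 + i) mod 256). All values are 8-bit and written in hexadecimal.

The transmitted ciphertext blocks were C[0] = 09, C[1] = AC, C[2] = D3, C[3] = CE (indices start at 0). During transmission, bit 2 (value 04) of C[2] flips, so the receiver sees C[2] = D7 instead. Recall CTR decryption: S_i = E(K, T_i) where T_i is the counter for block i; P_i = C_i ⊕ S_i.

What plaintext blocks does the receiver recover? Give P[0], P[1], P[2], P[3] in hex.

P[0] = 16, P[1] = B4, P[2] = CE, P[3] = D4

Only C[2] changed, to D7. In CTR, a change in C_i flips the same bit in P_i only; the keystream is unaffected. Decrypting the received ciphertext:
P[0]: T = 43, S = E(K, T) = 1F; 09 ⊕ 1F = 16.
P[1]: T = 44, S = E(K, T) = 18; AC ⊕ 18 = B4.
P[2]: T = 45, S = E(K, T) = 19; D7 ⊕ 19 = CE.
P[3]: T = 46, S = E(K, T) = 1A; CE ⊕ 1A = D4.
Blocks that differ from the original plaintext: P[2].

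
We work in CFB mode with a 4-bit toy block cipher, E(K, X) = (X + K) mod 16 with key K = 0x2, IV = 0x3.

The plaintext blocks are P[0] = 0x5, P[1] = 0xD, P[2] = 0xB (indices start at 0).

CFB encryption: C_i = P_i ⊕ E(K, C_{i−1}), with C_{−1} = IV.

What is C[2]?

C[2] = 0xA

C[0]: E(K, 0x3) = 0x5; 0x5 ⊕ 0x5 = 0x0.
C[1]: E(K, 0x0) = 0x2; 0xD ⊕ 0x2 = 0xF.
C[2]: E(K, 0xF) = 0x1; 0xB ⊕ 0x1 = 0xA.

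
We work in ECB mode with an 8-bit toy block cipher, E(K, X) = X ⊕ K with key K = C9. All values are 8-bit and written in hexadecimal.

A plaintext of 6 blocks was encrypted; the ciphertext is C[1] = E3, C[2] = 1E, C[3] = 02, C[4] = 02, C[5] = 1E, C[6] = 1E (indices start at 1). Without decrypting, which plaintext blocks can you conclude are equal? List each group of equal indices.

P[2] = P[5] = P[6]; P[3] = P[4]

ECB encrypts each block independently with the same key, so equal ciphertext blocks imply equal plaintext blocks.
C[2] = C[5] = C[6] = 1E, so P[2] = P[5] = P[6].
C[3] = C[4] = 02, so P[3] = P[4].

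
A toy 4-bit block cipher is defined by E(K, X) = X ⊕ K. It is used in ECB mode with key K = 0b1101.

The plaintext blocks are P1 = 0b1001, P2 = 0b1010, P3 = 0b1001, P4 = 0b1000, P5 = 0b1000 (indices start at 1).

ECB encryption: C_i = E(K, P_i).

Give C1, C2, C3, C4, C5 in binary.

C1 = 0b0100, C2 = 0b0111, C3 = 0b0100, C4 = 0b0101, C5 = 0b0101

C1: E(K, 0b1001) = 0b0100.
C2: E(K, 0b1010) = 0b0111.
C3: E(K, 0b1001) = 0b0100.
C4: E(K, 0b1000) = 0b0101.
C5: E(K, 0b1000) = 0b0101.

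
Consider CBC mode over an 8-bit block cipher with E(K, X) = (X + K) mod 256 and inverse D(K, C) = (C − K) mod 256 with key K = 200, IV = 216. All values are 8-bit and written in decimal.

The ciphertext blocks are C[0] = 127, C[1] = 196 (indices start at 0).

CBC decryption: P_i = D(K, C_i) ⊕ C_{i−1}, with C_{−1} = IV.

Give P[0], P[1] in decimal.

P[0]: D(K, 127) = 183; 183 ⊕ 216 = 111.
P[1]: D(K, 196) = 252; 252 ⊕ 127 = 131.

P[0] = 111, P[1] = 131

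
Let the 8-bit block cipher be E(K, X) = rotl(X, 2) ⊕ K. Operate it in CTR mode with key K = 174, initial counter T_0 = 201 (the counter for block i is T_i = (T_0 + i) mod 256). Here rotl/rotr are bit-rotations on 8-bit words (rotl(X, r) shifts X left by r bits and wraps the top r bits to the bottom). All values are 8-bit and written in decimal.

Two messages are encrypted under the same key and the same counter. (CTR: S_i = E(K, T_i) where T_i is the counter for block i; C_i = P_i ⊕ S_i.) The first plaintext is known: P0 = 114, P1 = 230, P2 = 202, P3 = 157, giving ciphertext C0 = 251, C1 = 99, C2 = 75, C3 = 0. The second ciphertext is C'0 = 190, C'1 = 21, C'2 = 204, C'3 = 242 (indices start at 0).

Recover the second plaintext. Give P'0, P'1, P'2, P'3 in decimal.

In CTR with a reused counter, both messages share the same keystream S_i, so C_i ⊕ C'_i = P_i ⊕ P'_i and thus P'_i = P_i ⊕ C_i ⊕ C'_i.
P'0: 114 ⊕ 251 ⊕ 190 = 55.
P'1: 230 ⊕ 99 ⊕ 21 = 144.
P'2: 202 ⊕ 75 ⊕ 204 = 77.
P'3: 157 ⊕ 0 ⊕ 242 = 111.

P'0 = 55, P'1 = 144, P'2 = 77, P'3 = 111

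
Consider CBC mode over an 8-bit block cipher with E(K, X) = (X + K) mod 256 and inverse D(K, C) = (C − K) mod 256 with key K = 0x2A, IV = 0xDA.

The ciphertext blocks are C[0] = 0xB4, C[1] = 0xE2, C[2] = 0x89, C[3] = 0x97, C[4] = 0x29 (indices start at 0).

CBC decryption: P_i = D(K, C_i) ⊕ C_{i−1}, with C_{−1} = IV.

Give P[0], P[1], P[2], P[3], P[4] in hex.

P[0] = 0x50, P[1] = 0x0C, P[2] = 0xBD, P[3] = 0xE4, P[4] = 0x68

P[0]: D(K, 0xB4) = 0x8A; 0x8A ⊕ 0xDA = 0x50.
P[1]: D(K, 0xE2) = 0xB8; 0xB8 ⊕ 0xB4 = 0x0C.
P[2]: D(K, 0x89) = 0x5F; 0x5F ⊕ 0xE2 = 0xBD.
P[3]: D(K, 0x97) = 0x6D; 0x6D ⊕ 0x89 = 0xE4.
P[4]: D(K, 0x29) = 0xFF; 0xFF ⊕ 0x97 = 0x68.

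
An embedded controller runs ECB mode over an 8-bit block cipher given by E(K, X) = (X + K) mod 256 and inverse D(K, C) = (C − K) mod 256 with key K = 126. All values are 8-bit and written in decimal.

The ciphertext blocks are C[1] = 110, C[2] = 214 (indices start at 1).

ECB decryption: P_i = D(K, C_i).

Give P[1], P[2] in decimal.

P[1]: D(K, 110) = 240.
P[2]: D(K, 214) = 88.

P[1] = 240, P[2] = 88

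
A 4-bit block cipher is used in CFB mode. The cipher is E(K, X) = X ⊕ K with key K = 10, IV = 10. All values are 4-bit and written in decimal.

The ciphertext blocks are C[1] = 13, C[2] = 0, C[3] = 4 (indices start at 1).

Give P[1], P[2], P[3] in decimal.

P[1] = 13, P[2] = 7, P[3] = 14

CFB decryption: P_i = C_i ⊕ E(K, C_{i−1}), with C_{0} = IV.
P[1]: E(K, 10) = 0; 13 ⊕ 0 = 13.
P[2]: E(K, 13) = 7; 0 ⊕ 7 = 7.
P[3]: E(K, 0) = 10; 4 ⊕ 10 = 14.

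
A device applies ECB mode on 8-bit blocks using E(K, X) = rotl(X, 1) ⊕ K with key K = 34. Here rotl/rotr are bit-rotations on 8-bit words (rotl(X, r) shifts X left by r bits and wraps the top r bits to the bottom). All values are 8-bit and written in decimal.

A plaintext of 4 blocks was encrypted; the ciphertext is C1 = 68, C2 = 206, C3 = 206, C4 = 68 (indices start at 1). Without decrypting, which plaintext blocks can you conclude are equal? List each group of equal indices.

ECB encrypts each block independently with the same key, so equal ciphertext blocks imply equal plaintext blocks.
C1 = C4 = 68, so P1 = P4.
C2 = C3 = 206, so P2 = P3.

P1 = P4; P2 = P3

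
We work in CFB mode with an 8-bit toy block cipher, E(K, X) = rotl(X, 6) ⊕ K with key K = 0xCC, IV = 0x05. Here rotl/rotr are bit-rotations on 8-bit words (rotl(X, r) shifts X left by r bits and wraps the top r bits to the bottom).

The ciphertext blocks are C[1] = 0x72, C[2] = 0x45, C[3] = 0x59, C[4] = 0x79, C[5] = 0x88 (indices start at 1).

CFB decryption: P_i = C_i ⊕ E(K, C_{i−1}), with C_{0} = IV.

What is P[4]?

P[4]: E(K, 0x59) = 0x9A; 0x79 ⊕ 0x9A = 0xE3.

P[4] = 0xE3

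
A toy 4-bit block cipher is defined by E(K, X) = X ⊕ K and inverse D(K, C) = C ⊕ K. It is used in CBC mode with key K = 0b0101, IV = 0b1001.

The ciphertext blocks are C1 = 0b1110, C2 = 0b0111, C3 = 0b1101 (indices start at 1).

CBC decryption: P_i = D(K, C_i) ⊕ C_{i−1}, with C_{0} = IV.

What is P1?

P1: D(K, 0b1110) = 0b1011; 0b1011 ⊕ 0b1001 = 0b0010.

P1 = 0b0010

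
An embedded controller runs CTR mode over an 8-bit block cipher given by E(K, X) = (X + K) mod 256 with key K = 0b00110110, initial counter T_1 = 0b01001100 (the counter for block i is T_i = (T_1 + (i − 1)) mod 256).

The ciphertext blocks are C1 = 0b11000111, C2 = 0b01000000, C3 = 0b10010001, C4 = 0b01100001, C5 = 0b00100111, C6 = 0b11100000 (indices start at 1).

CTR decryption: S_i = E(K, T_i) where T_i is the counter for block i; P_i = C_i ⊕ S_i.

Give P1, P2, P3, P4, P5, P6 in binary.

P1 = 0b01000101, P2 = 0b11000011, P3 = 0b00010101, P4 = 0b11100100, P5 = 0b10100001, P6 = 0b01100111

P1: T = 0b01001100, S = E(K, T) = 0b10000010; 0b11000111 ⊕ 0b10000010 = 0b01000101.
P2: T = 0b01001101, S = E(K, T) = 0b10000011; 0b01000000 ⊕ 0b10000011 = 0b11000011.
P3: T = 0b01001110, S = E(K, T) = 0b10000100; 0b10010001 ⊕ 0b10000100 = 0b00010101.
P4: T = 0b01001111, S = E(K, T) = 0b10000101; 0b01100001 ⊕ 0b10000101 = 0b11100100.
P5: T = 0b01010000, S = E(K, T) = 0b10000110; 0b00100111 ⊕ 0b10000110 = 0b10100001.
P6: T = 0b01010001, S = E(K, T) = 0b10000111; 0b11100000 ⊕ 0b10000111 = 0b01100111.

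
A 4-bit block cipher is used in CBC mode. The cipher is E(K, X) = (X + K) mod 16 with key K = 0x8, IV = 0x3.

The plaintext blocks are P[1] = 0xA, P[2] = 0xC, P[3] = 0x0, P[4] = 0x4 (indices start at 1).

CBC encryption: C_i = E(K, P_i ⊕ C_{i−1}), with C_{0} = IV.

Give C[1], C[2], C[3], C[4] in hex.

C[1] = 0x1, C[2] = 0x5, C[3] = 0xD, C[4] = 0x1

C[1]: P[1] ⊕ 0x3 = 0x9; E(K, 0x9) = 0x1.
C[2]: P[2] ⊕ 0x1 = 0xD; E(K, 0xD) = 0x5.
C[3]: P[3] ⊕ 0x5 = 0x5; E(K, 0x5) = 0xD.
C[4]: P[4] ⊕ 0xD = 0x9; E(K, 0x9) = 0x1.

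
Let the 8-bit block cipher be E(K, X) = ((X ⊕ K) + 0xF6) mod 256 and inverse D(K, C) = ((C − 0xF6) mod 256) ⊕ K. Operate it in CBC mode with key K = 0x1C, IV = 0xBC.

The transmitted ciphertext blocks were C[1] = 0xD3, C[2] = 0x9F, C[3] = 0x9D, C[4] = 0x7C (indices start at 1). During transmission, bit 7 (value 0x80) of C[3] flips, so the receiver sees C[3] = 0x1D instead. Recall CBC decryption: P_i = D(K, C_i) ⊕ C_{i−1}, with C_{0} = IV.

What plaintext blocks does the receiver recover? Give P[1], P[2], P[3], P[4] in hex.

P[1] = 0x7D, P[2] = 0x66, P[3] = 0xA4, P[4] = 0x87

Only C[3] changed, to 0x1D. In CBC, a change in C_i garbles P_i and flips the same bit in P_{i+1}. Decrypting the received ciphertext:
P[1]: D(K, 0xD3) = 0xC1; 0xC1 ⊕ 0xBC = 0x7D.
P[2]: D(K, 0x9F) = 0xB5; 0xB5 ⊕ 0xD3 = 0x66.
P[3]: D(K, 0x1D) = 0x3B; 0x3B ⊕ 0x9F = 0xA4.
P[4]: D(K, 0x7C) = 0x9A; 0x9A ⊕ 0x1D = 0x87.
Blocks that differ from the original plaintext: P[3], P[4].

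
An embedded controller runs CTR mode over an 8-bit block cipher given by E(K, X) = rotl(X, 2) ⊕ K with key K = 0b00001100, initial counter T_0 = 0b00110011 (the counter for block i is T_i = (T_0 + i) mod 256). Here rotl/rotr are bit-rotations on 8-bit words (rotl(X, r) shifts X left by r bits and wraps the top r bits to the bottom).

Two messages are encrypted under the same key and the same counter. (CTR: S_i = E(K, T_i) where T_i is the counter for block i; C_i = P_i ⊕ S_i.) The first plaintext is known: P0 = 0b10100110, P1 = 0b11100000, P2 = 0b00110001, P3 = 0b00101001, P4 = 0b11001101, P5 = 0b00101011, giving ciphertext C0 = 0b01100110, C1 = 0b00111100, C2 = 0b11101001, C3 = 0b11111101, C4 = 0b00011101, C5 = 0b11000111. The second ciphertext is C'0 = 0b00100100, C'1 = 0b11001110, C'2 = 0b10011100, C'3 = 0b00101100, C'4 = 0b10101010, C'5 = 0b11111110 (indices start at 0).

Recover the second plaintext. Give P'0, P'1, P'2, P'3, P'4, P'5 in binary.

P'0 = 0b11100100, P'1 = 0b00010010, P'2 = 0b01000100, P'3 = 0b11111000, P'4 = 0b01111010, P'5 = 0b00010010

In CTR with a reused counter, both messages share the same keystream S_i, so C_i ⊕ C'_i = P_i ⊕ P'_i and thus P'_i = P_i ⊕ C_i ⊕ C'_i.
P'0: 0b10100110 ⊕ 0b01100110 ⊕ 0b00100100 = 0b11100100.
P'1: 0b11100000 ⊕ 0b00111100 ⊕ 0b11001110 = 0b00010010.
P'2: 0b00110001 ⊕ 0b11101001 ⊕ 0b10011100 = 0b01000100.
P'3: 0b00101001 ⊕ 0b11111101 ⊕ 0b00101100 = 0b11111000.
P'4: 0b11001101 ⊕ 0b00011101 ⊕ 0b10101010 = 0b01111010.
P'5: 0b00101011 ⊕ 0b11000111 ⊕ 0b11111110 = 0b00010010.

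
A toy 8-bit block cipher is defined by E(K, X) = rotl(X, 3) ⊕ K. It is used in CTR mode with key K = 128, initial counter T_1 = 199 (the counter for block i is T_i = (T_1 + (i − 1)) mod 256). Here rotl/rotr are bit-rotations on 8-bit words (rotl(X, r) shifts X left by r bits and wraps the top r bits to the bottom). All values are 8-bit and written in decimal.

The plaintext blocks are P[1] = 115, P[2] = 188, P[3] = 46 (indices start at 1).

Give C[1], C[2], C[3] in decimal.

C[1] = 205, C[2] = 122, C[3] = 224

CTR encryption: S_i = E(K, T_i) where T_i is the counter for block i; C_i = P_i ⊕ S_i.
C[1]: T = 199, S = E(K, T) = 190; 115 ⊕ 190 = 205.
C[2]: T = 200, S = E(K, T) = 198; 188 ⊕ 198 = 122.
C[3]: T = 201, S = E(K, T) = 206; 46 ⊕ 206 = 224.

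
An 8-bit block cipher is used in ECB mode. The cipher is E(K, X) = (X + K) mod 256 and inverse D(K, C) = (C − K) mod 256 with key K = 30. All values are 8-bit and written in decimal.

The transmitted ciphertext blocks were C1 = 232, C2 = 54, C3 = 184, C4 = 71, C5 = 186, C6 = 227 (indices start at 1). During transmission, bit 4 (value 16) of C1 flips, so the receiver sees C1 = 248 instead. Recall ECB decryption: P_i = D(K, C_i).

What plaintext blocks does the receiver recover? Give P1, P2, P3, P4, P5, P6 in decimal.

Only C1 changed, to 248. In ECB, a change in C_i affects only P_i. Decrypting the received ciphertext:
P1: D(K, 248) = 218.
P2: D(K, 54) = 24.
P3: D(K, 184) = 154.
P4: D(K, 71) = 41.
P5: D(K, 186) = 156.
P6: D(K, 227) = 197.
Blocks that differ from the original plaintext: P1.

P1 = 218, P2 = 24, P3 = 154, P4 = 41, P5 = 156, P6 = 197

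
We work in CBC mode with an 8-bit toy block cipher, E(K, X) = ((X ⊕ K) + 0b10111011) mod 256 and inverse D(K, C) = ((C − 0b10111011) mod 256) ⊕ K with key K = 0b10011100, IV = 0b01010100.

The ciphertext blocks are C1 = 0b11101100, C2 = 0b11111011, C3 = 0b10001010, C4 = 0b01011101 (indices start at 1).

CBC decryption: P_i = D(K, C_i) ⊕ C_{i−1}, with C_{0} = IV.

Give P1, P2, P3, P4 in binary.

P1: D(K, 0b11101100) = 0b10101101; 0b10101101 ⊕ 0b01010100 = 0b11111001.
P2: D(K, 0b11111011) = 0b11011100; 0b11011100 ⊕ 0b11101100 = 0b00110000.
P3: D(K, 0b10001010) = 0b01010011; 0b01010011 ⊕ 0b11111011 = 0b10101000.
P4: D(K, 0b01011101) = 0b00111110; 0b00111110 ⊕ 0b10001010 = 0b10110100.

P1 = 0b11111001, P2 = 0b00110000, P3 = 0b10101000, P4 = 0b10110100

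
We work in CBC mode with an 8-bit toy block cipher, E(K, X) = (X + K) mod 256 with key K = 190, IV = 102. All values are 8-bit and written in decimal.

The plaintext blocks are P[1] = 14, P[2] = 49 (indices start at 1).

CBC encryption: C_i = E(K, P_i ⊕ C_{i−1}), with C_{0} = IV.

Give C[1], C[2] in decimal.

C[1] = 38, C[2] = 213

C[1]: P[1] ⊕ 102 = 104; E(K, 104) = 38.
C[2]: P[2] ⊕ 38 = 23; E(K, 23) = 213.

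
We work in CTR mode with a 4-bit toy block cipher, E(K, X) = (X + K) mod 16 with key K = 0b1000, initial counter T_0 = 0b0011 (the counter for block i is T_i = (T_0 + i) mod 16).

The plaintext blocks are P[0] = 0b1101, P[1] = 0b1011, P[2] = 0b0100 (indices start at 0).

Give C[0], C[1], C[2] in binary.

C[0] = 0b0110, C[1] = 0b0111, C[2] = 0b1001

CTR encryption: S_i = E(K, T_i) where T_i is the counter for block i; C_i = P_i ⊕ S_i.
C[0]: T = 0b0011, S = E(K, T) = 0b1011; 0b1101 ⊕ 0b1011 = 0b0110.
C[1]: T = 0b0100, S = E(K, T) = 0b1100; 0b1011 ⊕ 0b1100 = 0b0111.
C[2]: T = 0b0101, S = E(K, T) = 0b1101; 0b0100 ⊕ 0b1101 = 0b1001.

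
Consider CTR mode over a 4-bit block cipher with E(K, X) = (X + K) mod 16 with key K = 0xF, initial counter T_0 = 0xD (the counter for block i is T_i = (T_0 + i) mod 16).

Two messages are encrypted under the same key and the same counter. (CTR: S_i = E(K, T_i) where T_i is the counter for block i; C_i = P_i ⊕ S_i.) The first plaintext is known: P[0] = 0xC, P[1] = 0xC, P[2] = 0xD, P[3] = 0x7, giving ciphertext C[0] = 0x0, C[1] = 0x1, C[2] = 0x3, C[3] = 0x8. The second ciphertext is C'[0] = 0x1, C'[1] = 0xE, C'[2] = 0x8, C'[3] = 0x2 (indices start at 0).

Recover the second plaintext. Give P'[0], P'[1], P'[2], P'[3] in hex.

P'[0] = 0xD, P'[1] = 0x3, P'[2] = 0x6, P'[3] = 0xD

In CTR with a reused counter, both messages share the same keystream S_i, so C_i ⊕ C'_i = P_i ⊕ P'_i and thus P'_i = P_i ⊕ C_i ⊕ C'_i.
P'[0]: 0xC ⊕ 0x0 ⊕ 0x1 = 0xD.
P'[1]: 0xC ⊕ 0x1 ⊕ 0xE = 0x3.
P'[2]: 0xD ⊕ 0x3 ⊕ 0x8 = 0x6.
P'[3]: 0x7 ⊕ 0x8 ⊕ 0x2 = 0xD.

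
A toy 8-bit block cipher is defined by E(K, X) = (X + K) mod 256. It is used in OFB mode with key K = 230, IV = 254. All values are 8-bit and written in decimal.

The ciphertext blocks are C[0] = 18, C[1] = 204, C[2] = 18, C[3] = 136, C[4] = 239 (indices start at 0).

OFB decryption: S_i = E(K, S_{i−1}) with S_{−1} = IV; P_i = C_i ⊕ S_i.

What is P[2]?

P[2] = 162

P[0]: S = E(K, 254) = 228; 18 ⊕ 228 = 246.
P[1]: S = E(K, 228) = 202; 204 ⊕ 202 = 6.
P[2]: S = E(K, 202) = 176; 18 ⊕ 176 = 162.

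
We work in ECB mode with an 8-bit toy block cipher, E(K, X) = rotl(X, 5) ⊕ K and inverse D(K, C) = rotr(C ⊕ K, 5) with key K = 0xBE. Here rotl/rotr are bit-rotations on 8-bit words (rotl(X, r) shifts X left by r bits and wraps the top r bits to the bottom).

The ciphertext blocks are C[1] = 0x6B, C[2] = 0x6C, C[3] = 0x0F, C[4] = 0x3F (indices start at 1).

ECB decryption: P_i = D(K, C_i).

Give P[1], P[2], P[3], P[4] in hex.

P[1] = 0xAE, P[2] = 0x96, P[3] = 0x8D, P[4] = 0x0C

P[1]: D(K, 0x6B) = 0xAE.
P[2]: D(K, 0x6C) = 0x96.
P[3]: D(K, 0x0F) = 0x8D.
P[4]: D(K, 0x3F) = 0x0C.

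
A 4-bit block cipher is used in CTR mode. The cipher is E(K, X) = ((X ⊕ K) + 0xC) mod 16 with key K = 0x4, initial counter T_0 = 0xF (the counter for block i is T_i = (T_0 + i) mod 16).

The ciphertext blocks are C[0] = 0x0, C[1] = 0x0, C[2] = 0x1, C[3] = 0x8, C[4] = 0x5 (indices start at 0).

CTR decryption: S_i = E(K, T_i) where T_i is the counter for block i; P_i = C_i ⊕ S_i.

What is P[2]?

P[2]: T = 0x1, S = E(K, T) = 0x1; 0x1 ⊕ 0x1 = 0x0.

P[2] = 0x0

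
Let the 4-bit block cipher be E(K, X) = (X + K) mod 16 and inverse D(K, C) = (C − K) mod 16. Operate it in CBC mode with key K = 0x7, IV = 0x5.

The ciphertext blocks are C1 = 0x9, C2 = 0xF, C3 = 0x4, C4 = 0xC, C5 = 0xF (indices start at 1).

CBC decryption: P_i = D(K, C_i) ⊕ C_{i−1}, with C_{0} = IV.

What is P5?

P5: D(K, 0xF) = 0x8; 0x8 ⊕ 0xC = 0x4.

P5 = 0x4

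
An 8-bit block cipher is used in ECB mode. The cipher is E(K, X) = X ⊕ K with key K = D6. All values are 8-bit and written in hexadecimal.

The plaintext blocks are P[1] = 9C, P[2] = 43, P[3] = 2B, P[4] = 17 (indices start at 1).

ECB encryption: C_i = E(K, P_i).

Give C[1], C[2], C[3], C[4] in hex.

C[1]: E(K, 9C) = 4A.
C[2]: E(K, 43) = 95.
C[3]: E(K, 2B) = FD.
C[4]: E(K, 17) = C1.

C[1] = 4A, C[2] = 95, C[3] = FD, C[4] = C1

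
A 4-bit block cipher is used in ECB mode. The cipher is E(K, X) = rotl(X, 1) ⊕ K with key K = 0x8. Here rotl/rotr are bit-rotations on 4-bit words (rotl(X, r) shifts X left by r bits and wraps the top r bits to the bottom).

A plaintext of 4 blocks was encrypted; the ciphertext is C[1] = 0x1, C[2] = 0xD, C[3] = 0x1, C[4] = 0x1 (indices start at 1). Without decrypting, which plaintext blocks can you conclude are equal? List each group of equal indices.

ECB encrypts each block independently with the same key, so equal ciphertext blocks imply equal plaintext blocks.
C[1] = C[3] = C[4] = 0x1, so P[1] = P[3] = P[4].

P[1] = P[3] = P[4]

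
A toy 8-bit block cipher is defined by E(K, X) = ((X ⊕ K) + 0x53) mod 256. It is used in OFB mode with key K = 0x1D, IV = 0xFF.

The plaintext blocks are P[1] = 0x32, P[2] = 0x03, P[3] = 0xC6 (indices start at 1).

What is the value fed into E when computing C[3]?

OFB encryption: S_i = E(K, S_{i−1}) with S_{0} = IV; C_i = P_i ⊕ S_i.
C[1]: S = E(K, 0xFF) = 0x35; 0x32 ⊕ 0x35 = 0x07.
C[2]: S = E(K, 0x35) = 0x7B; 0x03 ⊕ 0x7B = 0x78.
C[3]: S = E(K, 0x7B) = 0xB9; 0xC6 ⊕ 0xB9 = 0x7F.
So the input to E for block [3] is 0x7B.

0x7B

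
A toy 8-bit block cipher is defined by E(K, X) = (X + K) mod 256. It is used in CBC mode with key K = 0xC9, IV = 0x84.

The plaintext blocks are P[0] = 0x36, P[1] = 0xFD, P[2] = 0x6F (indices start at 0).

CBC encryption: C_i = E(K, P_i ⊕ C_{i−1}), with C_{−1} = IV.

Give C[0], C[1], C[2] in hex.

C[0]: P[0] ⊕ 0x84 = 0xB2; E(K, 0xB2) = 0x7B.
C[1]: P[1] ⊕ 0x7B = 0x86; E(K, 0x86) = 0x4F.
C[2]: P[2] ⊕ 0x4F = 0x20; E(K, 0x20) = 0xE9.

C[0] = 0x7B, C[1] = 0x4F, C[2] = 0xE9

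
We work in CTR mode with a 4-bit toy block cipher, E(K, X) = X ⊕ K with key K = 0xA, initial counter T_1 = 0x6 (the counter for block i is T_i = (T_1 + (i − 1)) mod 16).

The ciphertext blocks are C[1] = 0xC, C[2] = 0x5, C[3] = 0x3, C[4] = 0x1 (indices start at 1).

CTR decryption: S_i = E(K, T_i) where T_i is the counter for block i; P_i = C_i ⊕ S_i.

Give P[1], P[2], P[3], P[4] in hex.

P[1] = 0x0, P[2] = 0x8, P[3] = 0x1, P[4] = 0x2

P[1]: T = 0x6, S = E(K, T) = 0xC; 0xC ⊕ 0xC = 0x0.
P[2]: T = 0x7, S = E(K, T) = 0xD; 0x5 ⊕ 0xD = 0x8.
P[3]: T = 0x8, S = E(K, T) = 0x2; 0x3 ⊕ 0x2 = 0x1.
P[4]: T = 0x9, S = E(K, T) = 0x3; 0x1 ⊕ 0x3 = 0x2.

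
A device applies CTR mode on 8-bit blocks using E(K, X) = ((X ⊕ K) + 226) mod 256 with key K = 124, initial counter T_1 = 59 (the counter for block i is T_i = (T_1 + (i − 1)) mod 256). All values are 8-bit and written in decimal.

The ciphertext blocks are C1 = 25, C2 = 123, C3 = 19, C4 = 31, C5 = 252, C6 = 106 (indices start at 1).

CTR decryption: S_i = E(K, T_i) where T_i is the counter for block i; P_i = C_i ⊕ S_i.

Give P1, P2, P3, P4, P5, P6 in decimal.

P1: T = 59, S = E(K, T) = 41; 25 ⊕ 41 = 48.
P2: T = 60, S = E(K, T) = 34; 123 ⊕ 34 = 89.
P3: T = 61, S = E(K, T) = 35; 19 ⊕ 35 = 48.
P4: T = 62, S = E(K, T) = 36; 31 ⊕ 36 = 59.
P5: T = 63, S = E(K, T) = 37; 252 ⊕ 37 = 217.
P6: T = 64, S = E(K, T) = 30; 106 ⊕ 30 = 116.

P1 = 48, P2 = 89, P3 = 48, P4 = 59, P5 = 217, P6 = 116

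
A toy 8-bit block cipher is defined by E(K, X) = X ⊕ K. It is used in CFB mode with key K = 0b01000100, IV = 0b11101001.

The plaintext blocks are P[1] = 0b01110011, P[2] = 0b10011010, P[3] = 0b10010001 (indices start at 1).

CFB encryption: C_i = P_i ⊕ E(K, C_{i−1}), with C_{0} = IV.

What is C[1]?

C[1] = 0b11011110

C[1]: E(K, 0b11101001) = 0b10101101; 0b01110011 ⊕ 0b10101101 = 0b11011110.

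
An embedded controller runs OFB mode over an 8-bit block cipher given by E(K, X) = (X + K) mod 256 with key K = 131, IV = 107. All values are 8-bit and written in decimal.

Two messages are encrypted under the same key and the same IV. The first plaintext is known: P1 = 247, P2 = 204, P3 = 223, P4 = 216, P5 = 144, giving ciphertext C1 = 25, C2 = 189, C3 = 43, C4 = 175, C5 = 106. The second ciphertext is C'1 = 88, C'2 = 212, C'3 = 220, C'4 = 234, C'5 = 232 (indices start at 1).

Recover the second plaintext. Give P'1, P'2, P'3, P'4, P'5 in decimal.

In OFB with a reused IV, both messages share the same keystream S_i, so C_i ⊕ C'_i = P_i ⊕ P'_i and thus P'_i = P_i ⊕ C_i ⊕ C'_i.
P'1: 247 ⊕ 25 ⊕ 88 = 182.
P'2: 204 ⊕ 189 ⊕ 212 = 165.
P'3: 223 ⊕ 43 ⊕ 220 = 40.
P'4: 216 ⊕ 175 ⊕ 234 = 157.
P'5: 144 ⊕ 106 ⊕ 232 = 18.

P'1 = 182, P'2 = 165, P'3 = 40, P'4 = 157, P'5 = 18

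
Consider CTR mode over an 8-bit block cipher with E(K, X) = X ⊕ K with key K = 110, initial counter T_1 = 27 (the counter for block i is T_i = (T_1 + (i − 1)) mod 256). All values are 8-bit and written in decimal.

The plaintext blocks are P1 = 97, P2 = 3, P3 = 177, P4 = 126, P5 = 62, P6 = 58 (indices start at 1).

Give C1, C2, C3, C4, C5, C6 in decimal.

CTR encryption: S_i = E(K, T_i) where T_i is the counter for block i; C_i = P_i ⊕ S_i.
C1: T = 27, S = E(K, T) = 117; 97 ⊕ 117 = 20.
C2: T = 28, S = E(K, T) = 114; 3 ⊕ 114 = 113.
C3: T = 29, S = E(K, T) = 115; 177 ⊕ 115 = 194.
C4: T = 30, S = E(K, T) = 112; 126 ⊕ 112 = 14.
C5: T = 31, S = E(K, T) = 113; 62 ⊕ 113 = 79.
C6: T = 32, S = E(K, T) = 78; 58 ⊕ 78 = 116.

C1 = 20, C2 = 113, C3 = 194, C4 = 14, C5 = 79, C6 = 116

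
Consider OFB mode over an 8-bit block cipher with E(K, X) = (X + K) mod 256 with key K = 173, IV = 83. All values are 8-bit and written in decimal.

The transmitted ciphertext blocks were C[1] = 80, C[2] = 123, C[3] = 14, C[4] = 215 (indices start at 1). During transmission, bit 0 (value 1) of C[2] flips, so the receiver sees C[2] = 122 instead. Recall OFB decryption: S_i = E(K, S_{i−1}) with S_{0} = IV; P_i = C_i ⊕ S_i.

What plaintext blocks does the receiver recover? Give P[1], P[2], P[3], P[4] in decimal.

P[1] = 80, P[2] = 215, P[3] = 84, P[4] = 208

Only C[2] changed, to 122. In OFB, a change in C_i flips the same bit in P_i only; the keystream is unaffected. Decrypting the received ciphertext:
P[1]: S = E(K, 83) = 0; 80 ⊕ 0 = 80.
P[2]: S = E(K, 0) = 173; 122 ⊕ 173 = 215.
P[3]: S = E(K, 173) = 90; 14 ⊕ 90 = 84.
P[4]: S = E(K, 90) = 7; 215 ⊕ 7 = 208.
Blocks that differ from the original plaintext: P[2].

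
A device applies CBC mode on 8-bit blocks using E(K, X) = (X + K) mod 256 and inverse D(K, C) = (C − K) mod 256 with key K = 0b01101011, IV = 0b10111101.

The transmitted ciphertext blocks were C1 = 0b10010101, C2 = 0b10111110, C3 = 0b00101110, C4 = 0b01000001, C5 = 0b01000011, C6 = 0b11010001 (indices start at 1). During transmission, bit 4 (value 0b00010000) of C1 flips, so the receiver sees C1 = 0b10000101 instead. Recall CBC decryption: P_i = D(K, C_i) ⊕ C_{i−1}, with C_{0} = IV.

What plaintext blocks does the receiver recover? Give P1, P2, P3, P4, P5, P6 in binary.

P1 = 0b10100111, P2 = 0b11010110, P3 = 0b01111101, P4 = 0b11111000, P5 = 0b10011001, P6 = 0b00100101

Only C1 changed, to 0b10000101. In CBC, a change in C_i garbles P_i and flips the same bit in P_{i+1}. Decrypting the received ciphertext:
P1: D(K, 0b10000101) = 0b00011010; 0b00011010 ⊕ 0b10111101 = 0b10100111.
P2: D(K, 0b10111110) = 0b01010011; 0b01010011 ⊕ 0b10000101 = 0b11010110.
P3: D(K, 0b00101110) = 0b11000011; 0b11000011 ⊕ 0b10111110 = 0b01111101.
P4: D(K, 0b01000001) = 0b11010110; 0b11010110 ⊕ 0b00101110 = 0b11111000.
P5: D(K, 0b01000011) = 0b11011000; 0b11011000 ⊕ 0b01000001 = 0b10011001.
P6: D(K, 0b11010001) = 0b01100110; 0b01100110 ⊕ 0b01000011 = 0b00100101.
Blocks that differ from the original plaintext: P1, P2.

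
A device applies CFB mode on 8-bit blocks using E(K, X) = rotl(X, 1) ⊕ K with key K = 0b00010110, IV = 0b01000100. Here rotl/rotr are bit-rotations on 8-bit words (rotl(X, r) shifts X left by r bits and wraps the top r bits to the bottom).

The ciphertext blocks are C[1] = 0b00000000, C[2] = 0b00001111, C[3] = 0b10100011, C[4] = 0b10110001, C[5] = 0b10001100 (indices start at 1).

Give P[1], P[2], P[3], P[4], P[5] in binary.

CFB decryption: P_i = C_i ⊕ E(K, C_{i−1}), with C_{0} = IV.
P[1]: E(K, 0b01000100) = 0b10011110; 0b00000000 ⊕ 0b10011110 = 0b10011110.
P[2]: E(K, 0b00000000) = 0b00010110; 0b00001111 ⊕ 0b00010110 = 0b00011001.
P[3]: E(K, 0b00001111) = 0b00001000; 0b10100011 ⊕ 0b00001000 = 0b10101011.
P[4]: E(K, 0b10100011) = 0b01010001; 0b10110001 ⊕ 0b01010001 = 0b11100000.
P[5]: E(K, 0b10110001) = 0b01110101; 0b10001100 ⊕ 0b01110101 = 0b11111001.

P[1] = 0b10011110, P[2] = 0b00011001, P[3] = 0b10101011, P[4] = 0b11100000, P[5] = 0b11111001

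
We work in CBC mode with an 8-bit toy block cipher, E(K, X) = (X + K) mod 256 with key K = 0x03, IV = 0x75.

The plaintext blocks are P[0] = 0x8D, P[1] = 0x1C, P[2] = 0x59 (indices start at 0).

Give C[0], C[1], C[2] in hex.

C[0] = 0xFB, C[1] = 0xEA, C[2] = 0xB6

CBC encryption: C_i = E(K, P_i ⊕ C_{i−1}), with C_{−1} = IV.
C[0]: P[0] ⊕ 0x75 = 0xF8; E(K, 0xF8) = 0xFB.
C[1]: P[1] ⊕ 0xFB = 0xE7; E(K, 0xE7) = 0xEA.
C[2]: P[2] ⊕ 0xEA = 0xB3; E(K, 0xB3) = 0xB6.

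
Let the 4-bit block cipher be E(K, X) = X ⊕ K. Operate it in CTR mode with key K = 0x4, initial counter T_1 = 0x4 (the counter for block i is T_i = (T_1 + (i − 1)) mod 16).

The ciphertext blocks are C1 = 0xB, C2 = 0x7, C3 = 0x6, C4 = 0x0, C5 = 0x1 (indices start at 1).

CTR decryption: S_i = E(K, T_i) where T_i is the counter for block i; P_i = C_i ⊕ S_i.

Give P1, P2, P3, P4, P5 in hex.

P1 = 0xB, P2 = 0x6, P3 = 0x4, P4 = 0x3, P5 = 0xD

P1: T = 0x4, S = E(K, T) = 0x0; 0xB ⊕ 0x0 = 0xB.
P2: T = 0x5, S = E(K, T) = 0x1; 0x7 ⊕ 0x1 = 0x6.
P3: T = 0x6, S = E(K, T) = 0x2; 0x6 ⊕ 0x2 = 0x4.
P4: T = 0x7, S = E(K, T) = 0x3; 0x0 ⊕ 0x3 = 0x3.
P5: T = 0x8, S = E(K, T) = 0xC; 0x1 ⊕ 0xC = 0xD.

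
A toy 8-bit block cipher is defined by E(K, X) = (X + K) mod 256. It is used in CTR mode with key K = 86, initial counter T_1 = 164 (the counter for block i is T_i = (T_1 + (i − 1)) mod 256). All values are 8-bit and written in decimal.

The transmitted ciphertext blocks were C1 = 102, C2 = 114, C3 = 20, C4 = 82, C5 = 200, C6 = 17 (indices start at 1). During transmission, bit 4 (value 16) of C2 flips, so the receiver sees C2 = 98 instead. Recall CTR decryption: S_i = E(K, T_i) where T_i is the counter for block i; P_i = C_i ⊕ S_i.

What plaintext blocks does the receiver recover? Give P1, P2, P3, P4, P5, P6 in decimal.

P1 = 156, P2 = 153, P3 = 232, P4 = 175, P5 = 54, P6 = 238

Only C2 changed, to 98. In CTR, a change in C_i flips the same bit in P_i only; the keystream is unaffected. Decrypting the received ciphertext:
P1: T = 164, S = E(K, T) = 250; 102 ⊕ 250 = 156.
P2: T = 165, S = E(K, T) = 251; 98 ⊕ 251 = 153.
P3: T = 166, S = E(K, T) = 252; 20 ⊕ 252 = 232.
P4: T = 167, S = E(K, T) = 253; 82 ⊕ 253 = 175.
P5: T = 168, S = E(K, T) = 254; 200 ⊕ 254 = 54.
P6: T = 169, S = E(K, T) = 255; 17 ⊕ 255 = 238.
Blocks that differ from the original plaintext: P2.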